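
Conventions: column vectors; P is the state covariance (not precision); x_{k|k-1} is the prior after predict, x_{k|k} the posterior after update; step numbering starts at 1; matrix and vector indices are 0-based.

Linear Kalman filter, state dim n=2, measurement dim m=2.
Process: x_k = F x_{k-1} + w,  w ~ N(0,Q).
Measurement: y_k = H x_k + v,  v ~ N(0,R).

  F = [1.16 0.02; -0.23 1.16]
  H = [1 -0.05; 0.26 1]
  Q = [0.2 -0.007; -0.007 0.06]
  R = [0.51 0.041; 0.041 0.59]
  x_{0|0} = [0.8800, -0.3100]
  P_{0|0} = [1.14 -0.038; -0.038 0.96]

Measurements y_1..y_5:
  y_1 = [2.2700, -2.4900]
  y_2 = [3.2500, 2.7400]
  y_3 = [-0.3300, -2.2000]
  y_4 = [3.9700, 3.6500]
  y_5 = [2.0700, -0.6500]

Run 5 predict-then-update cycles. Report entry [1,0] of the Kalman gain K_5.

K[1,0] = -0.1608

step 1: x^-=[1.0146, -0.5620]  P^-=[1.7326 -0.3398; -0.3398 1.4324]  S=[2.2802 0.0844; 0.0844 1.9628]  K=[0.7664 0.0234; -0.2061 0.6936]  nu=[1.2273, -2.1918]  x^+=[1.9040, -2.3353]  P^+=[0.3890 -0.0559; -0.0559 0.4153]
step 2: x^-=[2.1619, -3.1468]  P^-=[0.7211 -0.1762; -0.1762 0.6693]  S=[1.2504 0.0211; 0.0211 1.2164]  K=[0.5838 -0.0008; -0.1764 0.5156]  nu=[0.9308, 5.3247]  x^+=[2.7008, -0.5655]  P^+=[0.2950 -0.0533; -0.0533 0.3108]
step 3: x^-=[3.1216, -1.2771]  P^-=[0.5946 -0.1499; -0.1499 0.5223]  S=[1.1209 0.0215; 0.0215 1.0745]  K=[0.5373 -0.0064; -0.1657 0.4531]  nu=[-3.5154, -1.7345]  x^+=[1.2439, -1.4803]  P^+=[0.2711 -0.0522; -0.0522 0.2741]
step 4: x^-=[1.4133, -2.0033]  P^-=[0.5625 -0.1430; -0.1430 0.4711]  S=[1.0880 0.0225; 0.0225 1.0247]  K=[0.5238 -0.0084; -0.1620 0.4270]  nu=[2.4565, 5.2858]  x^+=[2.6557, -0.1442]  P^+=[0.2642 -0.0522; -0.0522 0.2588]
step 5: x^-=[3.0777, -0.7781]  P^-=[0.5532 -0.1414; -0.1414 0.4501]  S=[1.0784 0.0227; 0.0227 1.0040]  K=[0.5197 -0.0094; -0.1608 0.4153]  nu=[-1.0466, -0.6721]  x^+=[2.5401, -0.8890]  P^+=[0.2620 -0.0524; -0.0524 0.2521]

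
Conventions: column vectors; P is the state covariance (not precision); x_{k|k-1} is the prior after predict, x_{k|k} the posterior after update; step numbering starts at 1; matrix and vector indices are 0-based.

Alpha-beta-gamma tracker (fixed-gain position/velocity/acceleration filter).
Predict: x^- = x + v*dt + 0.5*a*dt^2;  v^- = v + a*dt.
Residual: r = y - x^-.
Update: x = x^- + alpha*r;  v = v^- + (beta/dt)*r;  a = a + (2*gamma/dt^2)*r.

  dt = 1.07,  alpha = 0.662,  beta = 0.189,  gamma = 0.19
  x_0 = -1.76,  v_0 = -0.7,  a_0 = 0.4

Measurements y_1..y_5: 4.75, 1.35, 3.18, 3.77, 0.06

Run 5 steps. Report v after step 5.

step 1: x_pred=-2.2800  r=7.0300  x^+=2.3739  v^+=0.9698  a^+=2.7333
step 2: x_pred=4.9762  r=-3.6262  x^+=2.5756  v^+=3.2539  a^+=1.5298
step 3: x_pred=6.9330  r=-3.7530  x^+=4.4485  v^+=4.2278  a^+=0.2841
step 4: x_pred=9.1349  r=-5.3649  x^+=5.5833  v^+=3.5842  a^+=-1.4965
step 5: x_pred=8.5617  r=-8.5017  x^+=2.9336  v^+=0.4812  a^+=-4.3183

v_post = 0.4812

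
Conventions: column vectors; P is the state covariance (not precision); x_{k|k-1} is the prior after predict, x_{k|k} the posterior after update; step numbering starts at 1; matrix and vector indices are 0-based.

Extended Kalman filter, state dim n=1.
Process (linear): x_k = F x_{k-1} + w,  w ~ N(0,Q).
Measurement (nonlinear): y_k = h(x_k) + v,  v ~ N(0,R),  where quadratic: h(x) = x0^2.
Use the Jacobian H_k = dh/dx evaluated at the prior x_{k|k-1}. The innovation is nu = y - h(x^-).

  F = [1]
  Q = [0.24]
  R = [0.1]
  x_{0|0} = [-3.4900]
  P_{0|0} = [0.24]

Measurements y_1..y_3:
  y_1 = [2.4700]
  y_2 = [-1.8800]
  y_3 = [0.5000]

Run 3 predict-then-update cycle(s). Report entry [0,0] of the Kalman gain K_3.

K[0,0] = -0.6257

step 1: x^-=[-3.4900]  P^-=[0.4800]  H_jac=[-6.9800]  S=[23.4858]  K=[-0.1427]  nu=[-9.7101]  x^+=[-2.1048]  P^+=[0.0020]
step 2: x^-=[-2.1048]  P^-=[0.2420]  H_jac=[-4.2096]  S=[4.3892]  K=[-0.2321]  nu=[-6.3101]  x^+=[-0.6399]  P^+=[0.0055]
step 3: x^-=[-0.6399]  P^-=[0.2455]  H_jac=[-1.2799]  S=[0.5022]  K=[-0.6257]  nu=[0.0905]  x^+=[-0.6966]  P^+=[0.0489]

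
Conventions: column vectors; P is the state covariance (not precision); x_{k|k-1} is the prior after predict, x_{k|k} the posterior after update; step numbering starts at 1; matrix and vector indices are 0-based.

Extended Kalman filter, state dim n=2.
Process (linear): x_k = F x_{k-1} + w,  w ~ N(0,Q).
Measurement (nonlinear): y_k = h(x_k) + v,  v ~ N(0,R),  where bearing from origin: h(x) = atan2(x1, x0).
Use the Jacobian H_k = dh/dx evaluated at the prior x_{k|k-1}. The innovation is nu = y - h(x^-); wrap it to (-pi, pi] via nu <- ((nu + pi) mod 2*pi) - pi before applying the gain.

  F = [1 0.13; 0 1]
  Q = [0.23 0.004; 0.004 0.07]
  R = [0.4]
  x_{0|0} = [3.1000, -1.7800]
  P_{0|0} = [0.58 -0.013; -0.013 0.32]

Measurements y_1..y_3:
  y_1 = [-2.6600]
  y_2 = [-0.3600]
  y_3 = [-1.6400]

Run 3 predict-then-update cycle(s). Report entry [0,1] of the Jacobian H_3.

step 1: x^-=[2.8686, -1.7800]  P^-=[0.8120 0.0326; 0.0326 0.3900]  H_jac=[0.1562 0.2517]  S=[0.4471]  K=[0.3020; 0.2309]  nu=[-2.1046]  x^+=[2.2330, -2.2661]  P^+=[0.7712 0.0014; 0.0014 0.3662]
step 2: x^-=[1.9384, -2.2661]  P^-=[1.0078 0.0530; 0.0530 0.4362]  H_jac=[0.2548 0.2180]  S=[0.4921]  K=[0.5454; 0.2207]  nu=[0.5032]  x^+=[2.2128, -2.1550]  P^+=[0.8614 -0.0062; -0.0062 0.4122]
step 3: x^-=[1.9327, -2.1550]  P^-=[1.0968 0.0514; 0.0514 0.4822]  H_jac=[0.2572 0.2306]  S=[0.5043]  K=[0.5828; 0.2467]  nu=[-0.8003]  x^+=[1.4662, -2.3525]  P^+=[0.9255 -0.0211; -0.0211 0.4515]

H_jac[0,1] = 0.2306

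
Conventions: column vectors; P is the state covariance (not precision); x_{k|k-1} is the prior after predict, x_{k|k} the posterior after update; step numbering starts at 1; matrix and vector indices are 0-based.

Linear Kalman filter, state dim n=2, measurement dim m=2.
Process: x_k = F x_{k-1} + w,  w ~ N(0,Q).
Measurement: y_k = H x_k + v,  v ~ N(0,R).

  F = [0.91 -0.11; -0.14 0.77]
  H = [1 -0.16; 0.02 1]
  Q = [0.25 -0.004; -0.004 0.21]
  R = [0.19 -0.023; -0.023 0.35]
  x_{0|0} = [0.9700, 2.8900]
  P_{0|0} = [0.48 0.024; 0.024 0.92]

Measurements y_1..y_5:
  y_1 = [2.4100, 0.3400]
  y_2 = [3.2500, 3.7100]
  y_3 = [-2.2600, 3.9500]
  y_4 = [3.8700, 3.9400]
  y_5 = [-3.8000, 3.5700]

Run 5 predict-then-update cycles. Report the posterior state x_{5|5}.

x_post = [-1.4405, 2.8787]

step 1: x^-=[0.5648, 2.0895]  P^-=[0.6538 -0.1259; -0.1259 0.7597]  S=[0.9035 -0.2570; -0.2570 1.1049]  K=[0.7676 0.0764; -0.0846 0.6656]  nu=[2.1795, -1.7608]  x^+=[2.1033, 0.7332]  P^+=[0.1451 0.0062; 0.0062 0.2348]
step 2: x^-=[1.8334, 0.2701]  P^-=[0.3717 -0.0379; -0.0379 0.3507]  S=[0.5829 -0.1095; -0.1095 0.6993]  K=[0.6594 0.0596; -0.0694 0.4895]  nu=[1.4599, 3.4032]  x^+=[2.9989, 1.8348]  P^+=[0.1244 0.0032; 0.0032 0.1729]
step 3: x^-=[2.5272, 0.9929]  P^-=[0.3545 -0.0322; -0.0322 0.3142]  S=[0.5628 -0.0983; -0.0983 0.6631]  K=[0.6492 0.0584; -0.0656 0.4632]  nu=[-4.6283, 2.9065]  x^+=[-0.3078, 2.6431]  P^+=[0.1225 0.0030; 0.0030 0.1636]
step 4: x^-=[-0.5708, 2.0783]  P^-=[0.3528 -0.0313; -0.0313 0.3087]  S=[0.5607 -0.0965; -0.0965 0.6576]  K=[0.6482 0.0583; -0.0649 0.4590]  nu=[4.7733, 1.8732]  x^+=[2.6323, 2.6284]  P^+=[0.1223 0.0031; 0.0031 0.1621]
step 5: x^-=[2.1063, 1.6553]  P^-=[0.3526 -0.0311; -0.0311 0.3078]  S=[0.5605 -0.0962; -0.0962 0.6567]  K=[0.6481 0.0583; -0.0647 0.4583]  nu=[-5.6414, 1.8726]  x^+=[-1.4405, 2.8787]  P^+=[0.1223 0.0031; 0.0031 0.1618]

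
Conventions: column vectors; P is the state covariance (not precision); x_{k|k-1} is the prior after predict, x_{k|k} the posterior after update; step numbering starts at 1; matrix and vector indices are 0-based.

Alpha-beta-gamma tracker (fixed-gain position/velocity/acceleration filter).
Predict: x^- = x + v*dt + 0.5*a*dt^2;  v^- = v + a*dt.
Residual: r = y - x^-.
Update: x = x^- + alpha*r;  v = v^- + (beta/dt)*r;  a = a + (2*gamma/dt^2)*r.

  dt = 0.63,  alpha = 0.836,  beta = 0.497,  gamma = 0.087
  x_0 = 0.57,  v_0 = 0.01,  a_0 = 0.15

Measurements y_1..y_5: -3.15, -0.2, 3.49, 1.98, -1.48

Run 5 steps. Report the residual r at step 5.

resid = -5.6747

step 1: x_pred=0.6061  r=-3.7561  x^+=-2.5340  v^+=-2.8586  a^+=-1.4967
step 2: x_pred=-4.6319  r=4.4319  x^+=-0.9268  v^+=-0.3052  a^+=0.4463
step 3: x_pred=-1.0305  r=4.5205  x^+=2.7486  v^+=3.5422  a^+=2.4281
step 4: x_pred=5.4621  r=-3.4821  x^+=2.5511  v^+=2.3249  a^+=0.9016
step 5: x_pred=4.1947  r=-5.6747  x^+=-0.5494  v^+=-1.5838  a^+=-1.5862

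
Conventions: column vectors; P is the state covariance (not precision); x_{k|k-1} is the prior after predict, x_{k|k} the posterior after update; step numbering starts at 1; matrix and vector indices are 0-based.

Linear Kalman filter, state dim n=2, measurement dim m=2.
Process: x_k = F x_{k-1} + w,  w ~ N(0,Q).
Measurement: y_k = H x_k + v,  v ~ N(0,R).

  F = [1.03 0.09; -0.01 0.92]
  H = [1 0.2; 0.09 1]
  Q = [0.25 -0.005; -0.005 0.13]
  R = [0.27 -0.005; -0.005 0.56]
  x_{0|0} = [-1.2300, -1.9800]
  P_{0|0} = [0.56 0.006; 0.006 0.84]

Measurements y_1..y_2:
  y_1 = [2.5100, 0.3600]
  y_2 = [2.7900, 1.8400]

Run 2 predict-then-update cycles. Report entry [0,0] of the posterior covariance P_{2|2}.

P_post[0,0] = 0.1789

step 1: x^-=[-1.4451, -1.8093]  P^-=[0.8520 0.0645; 0.0645 0.8409]  S=[1.1814 0.3055; 0.3055 1.4194]  K=[0.7480 -0.0615; 0.0452 0.5868]  nu=[4.3170, 2.2994]  x^+=[1.6425, -0.2650]  P^+=[0.2138 -0.0574; -0.0574 0.3336]
step 2: x^-=[1.6679, -0.2602]  P^-=[0.4688 -0.0340; -0.0340 0.4134]  S=[0.7418 0.0853; 0.0853 0.9711]  K=[0.6282 -0.0467; 0.0173 0.4210]  nu=[1.1742, 1.9501]  x^+=[2.3145, 0.5811]  P^+=[0.1789 -0.0454; -0.0454 0.2398]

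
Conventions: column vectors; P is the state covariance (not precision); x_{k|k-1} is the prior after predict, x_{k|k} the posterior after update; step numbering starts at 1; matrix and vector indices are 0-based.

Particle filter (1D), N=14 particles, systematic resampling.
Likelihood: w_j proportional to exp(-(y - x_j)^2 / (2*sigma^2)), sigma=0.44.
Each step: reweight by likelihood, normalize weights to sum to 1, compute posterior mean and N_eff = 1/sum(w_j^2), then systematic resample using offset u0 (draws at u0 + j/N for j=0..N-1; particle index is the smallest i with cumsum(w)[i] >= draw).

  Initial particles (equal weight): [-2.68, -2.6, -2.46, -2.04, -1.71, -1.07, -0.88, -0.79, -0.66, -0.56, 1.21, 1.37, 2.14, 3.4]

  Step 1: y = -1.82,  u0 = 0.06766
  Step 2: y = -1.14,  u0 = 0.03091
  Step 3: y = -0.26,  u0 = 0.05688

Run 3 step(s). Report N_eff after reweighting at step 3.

step 1: w=[0.0493, 0.0692, 0.1156, 0.2939, 0.3228, 0.0779, 0.0340, 0.0215, 0.0103, 0.0055, 0.0000, 0.0000, 0.0000, 0.0000]  mean=-1.8881  Neff=4.5671  idx=[1, 2, 2, 3, 3, 3, 3, 4, 4, 4, 4, 5, 5, 9]
step 2: w=[0.0009, 0.0024, 0.0024, 0.0266, 0.0266, 0.0266, 0.0266, 0.0931, 0.0931, 0.0931, 0.0931, 0.2127, 0.2127, 0.0903]  mean=-1.3733  Neff=7.3467  idx=[3, 6, 7, 8, 9, 9, 10, 11, 11, 11, 12, 12, 12, 13]
step 3: w=[0.0001, 0.0001, 0.0023, 0.0023, 0.0023, 0.0023, 0.0023, 0.0958, 0.0958, 0.0958, 0.0958, 0.0958, 0.0958, 0.4134]  mean=-0.8668  Neff=4.4246  idx=[7, 8, 8, 9, 10, 11, 11, 12, 13, 13, 13, 13, 13, 13]

N_eff = 4.4246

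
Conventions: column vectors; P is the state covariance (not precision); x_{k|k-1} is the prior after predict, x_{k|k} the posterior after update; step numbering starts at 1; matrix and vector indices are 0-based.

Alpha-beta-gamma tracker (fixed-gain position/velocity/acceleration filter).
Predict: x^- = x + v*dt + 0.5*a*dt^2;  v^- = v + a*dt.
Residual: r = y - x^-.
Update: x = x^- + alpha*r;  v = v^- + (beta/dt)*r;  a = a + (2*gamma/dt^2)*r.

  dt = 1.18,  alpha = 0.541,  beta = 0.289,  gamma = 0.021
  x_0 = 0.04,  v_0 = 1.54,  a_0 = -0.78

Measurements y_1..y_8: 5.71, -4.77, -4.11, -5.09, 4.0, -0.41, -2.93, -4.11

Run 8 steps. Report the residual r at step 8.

resid = 0.1559

step 1: x_pred=1.3142  r=4.3958  x^+=3.6923  v^+=1.6962  a^+=-0.6474
step 2: x_pred=5.2431  r=-10.0131  x^+=-0.1740  v^+=-1.5201  a^+=-0.9494
step 3: x_pred=-2.6287  r=-1.4813  x^+=-3.4301  v^+=-3.0032  a^+=-0.9941
step 4: x_pred=-7.6660  r=2.5760  x^+=-6.2724  v^+=-3.5454  a^+=-0.9164
step 5: x_pred=-11.0939  r=15.0939  x^+=-2.9281  v^+=-0.9300  a^+=-0.4611
step 6: x_pred=-4.3466  r=3.9366  x^+=-2.2169  v^+=-0.5100  a^+=-0.3424
step 7: x_pred=-3.0571  r=0.1271  x^+=-2.9883  v^+=-0.8829  a^+=-0.3386
step 8: x_pred=-4.2659  r=0.1559  x^+=-4.1815  v^+=-1.2442  a^+=-0.3339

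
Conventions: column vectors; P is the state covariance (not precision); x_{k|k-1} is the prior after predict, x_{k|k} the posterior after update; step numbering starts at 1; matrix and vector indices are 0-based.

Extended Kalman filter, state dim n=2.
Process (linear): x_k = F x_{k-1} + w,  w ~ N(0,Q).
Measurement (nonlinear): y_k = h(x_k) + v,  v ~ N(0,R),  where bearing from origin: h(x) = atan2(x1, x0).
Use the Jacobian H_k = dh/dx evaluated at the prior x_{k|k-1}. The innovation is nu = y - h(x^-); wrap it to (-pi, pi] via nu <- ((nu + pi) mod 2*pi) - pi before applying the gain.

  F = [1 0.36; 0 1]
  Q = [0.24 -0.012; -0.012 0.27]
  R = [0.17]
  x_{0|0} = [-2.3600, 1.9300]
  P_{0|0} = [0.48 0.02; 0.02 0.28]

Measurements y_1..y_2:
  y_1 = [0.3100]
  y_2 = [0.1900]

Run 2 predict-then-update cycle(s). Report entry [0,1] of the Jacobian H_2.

H_jac[0,1] = 0.1079

step 1: x^-=[-1.6652, 1.9300]  P^-=[0.7707 0.1088; 0.1088 0.5500]  H_jac=[-0.2970 -0.2563]  S=[0.2907]  K=[-0.8834; -0.5961]  nu=[-1.9727]  x^+=[0.0775, 3.1059]  P^+=[0.5438 -0.0443; -0.0443 0.4467]
step 2: x^-=[1.1956, 3.1059]  P^-=[0.8098 0.1046; 0.1046 0.7167]  H_jac=[-0.2804 0.1079]  S=[0.2357]  K=[-0.9156; 0.2039]  nu=[-1.0133]  x^+=[2.1234, 2.8993]  P^+=[0.6123 0.1485; 0.1485 0.7069]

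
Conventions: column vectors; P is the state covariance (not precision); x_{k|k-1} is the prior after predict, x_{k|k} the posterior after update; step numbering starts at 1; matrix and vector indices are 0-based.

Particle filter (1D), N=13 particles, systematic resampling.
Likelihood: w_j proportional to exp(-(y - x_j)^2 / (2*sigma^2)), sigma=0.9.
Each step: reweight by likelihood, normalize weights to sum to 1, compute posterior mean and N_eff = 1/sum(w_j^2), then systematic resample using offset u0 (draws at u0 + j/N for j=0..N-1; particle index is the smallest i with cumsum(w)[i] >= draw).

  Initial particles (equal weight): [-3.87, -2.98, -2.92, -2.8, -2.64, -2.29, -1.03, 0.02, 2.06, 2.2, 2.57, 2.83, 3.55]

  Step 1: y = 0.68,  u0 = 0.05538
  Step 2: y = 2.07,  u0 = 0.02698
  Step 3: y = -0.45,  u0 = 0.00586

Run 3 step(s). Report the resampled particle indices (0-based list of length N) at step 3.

step 1: w=[0.0000, 0.0002, 0.0002, 0.0003, 0.0007, 0.0026, 0.0992, 0.4609, 0.1861, 0.1449, 0.0665, 0.0348, 0.0037]  mean=0.8820  Neff=3.5272  idx=[6, 7, 7, 7, 7, 7, 7, 8, 8, 8, 9, 10, 11]
step 2: w=[0.0004, 0.0125, 0.0125, 0.0125, 0.0125, 0.0125, 0.0125, 0.1667, 0.1667, 0.1667, 0.1650, 0.1429, 0.1167]  mean=2.0920  Neff=6.8682  idx=[3, 7, 7, 8, 8, 9, 9, 9, 10, 10, 11, 11, 12]
step 3: w=[0.8306, 0.0195, 0.0195, 0.0195, 0.0195, 0.0195, 0.0195, 0.0195, 0.0125, 0.0125, 0.0034, 0.0034, 0.0012]  mean=0.3735  Neff=1.4433  idx=[0, 0, 0, 0, 0, 0, 0, 0, 0, 0, 0, 2, 6]

resampled_idx = [0, 0, 0, 0, 0, 0, 0, 0, 0, 0, 0, 2, 6]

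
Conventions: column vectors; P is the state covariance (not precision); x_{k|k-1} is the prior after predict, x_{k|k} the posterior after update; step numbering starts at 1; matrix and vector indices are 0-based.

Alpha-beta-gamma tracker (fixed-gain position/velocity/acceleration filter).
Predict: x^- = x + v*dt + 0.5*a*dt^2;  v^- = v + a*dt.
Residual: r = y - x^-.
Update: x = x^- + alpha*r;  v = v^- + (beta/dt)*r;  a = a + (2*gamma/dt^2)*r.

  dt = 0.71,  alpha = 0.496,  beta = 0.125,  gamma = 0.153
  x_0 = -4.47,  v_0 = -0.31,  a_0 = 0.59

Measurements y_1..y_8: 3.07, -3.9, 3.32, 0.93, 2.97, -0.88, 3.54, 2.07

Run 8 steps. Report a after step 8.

a_post = -3.7476

step 1: x_pred=-4.5414  r=7.6114  x^+=-0.7661  v^+=1.4489  a^+=5.2103
step 2: x_pred=1.5759  r=-5.4759  x^+=-1.1402  v^+=4.1842  a^+=1.8863
step 3: x_pred=2.3060  r=1.0140  x^+=2.8090  v^+=5.7020  a^+=2.5018
step 4: x_pred=7.4880  r=-6.5580  x^+=4.2352  v^+=6.3237  a^+=-1.4790
step 5: x_pred=8.3522  r=-5.3822  x^+=5.6827  v^+=4.3260  a^+=-4.7462
step 6: x_pred=7.5579  r=-8.4379  x^+=3.3727  v^+=-0.5293  a^+=-9.8681
step 7: x_pred=0.5096  r=3.0304  x^+=2.0127  v^+=-7.0021  a^+=-8.0286
step 8: x_pred=-4.9824  r=7.0524  x^+=-1.4844  v^+=-11.4608  a^+=-3.7476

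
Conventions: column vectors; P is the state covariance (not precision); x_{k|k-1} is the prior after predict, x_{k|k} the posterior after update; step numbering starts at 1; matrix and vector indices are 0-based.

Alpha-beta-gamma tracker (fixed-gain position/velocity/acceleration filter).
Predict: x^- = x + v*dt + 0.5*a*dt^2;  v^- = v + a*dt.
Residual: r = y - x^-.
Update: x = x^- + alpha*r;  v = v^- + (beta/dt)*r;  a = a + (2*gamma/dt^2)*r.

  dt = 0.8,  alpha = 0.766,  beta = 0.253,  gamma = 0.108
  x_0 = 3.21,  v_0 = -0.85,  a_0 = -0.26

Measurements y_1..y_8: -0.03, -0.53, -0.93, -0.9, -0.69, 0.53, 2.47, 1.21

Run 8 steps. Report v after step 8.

step 1: x_pred=2.4468  r=-2.4768  x^+=0.5496  v^+=-1.8413  a^+=-1.0959
step 2: x_pred=-1.2742  r=0.7442  x^+=-0.7041  v^+=-2.4827  a^+=-0.8448
step 3: x_pred=-2.9606  r=2.0306  x^+=-1.4052  v^+=-2.5163  a^+=-0.1594
step 4: x_pred=-3.4692  r=2.5692  x^+=-1.5012  v^+=-1.8313  a^+=0.7077
step 5: x_pred=-2.7398  r=2.0498  x^+=-1.1697  v^+=-0.6169  a^+=1.3995
step 6: x_pred=-1.2154  r=1.7454  x^+=0.1216  v^+=1.0546  a^+=1.9886
step 7: x_pred=1.6016  r=0.8684  x^+=2.2668  v^+=2.9201  a^+=2.2816
step 8: x_pred=5.3330  r=-4.1230  x^+=2.1748  v^+=3.4415  a^+=0.8901

v_post = 3.4415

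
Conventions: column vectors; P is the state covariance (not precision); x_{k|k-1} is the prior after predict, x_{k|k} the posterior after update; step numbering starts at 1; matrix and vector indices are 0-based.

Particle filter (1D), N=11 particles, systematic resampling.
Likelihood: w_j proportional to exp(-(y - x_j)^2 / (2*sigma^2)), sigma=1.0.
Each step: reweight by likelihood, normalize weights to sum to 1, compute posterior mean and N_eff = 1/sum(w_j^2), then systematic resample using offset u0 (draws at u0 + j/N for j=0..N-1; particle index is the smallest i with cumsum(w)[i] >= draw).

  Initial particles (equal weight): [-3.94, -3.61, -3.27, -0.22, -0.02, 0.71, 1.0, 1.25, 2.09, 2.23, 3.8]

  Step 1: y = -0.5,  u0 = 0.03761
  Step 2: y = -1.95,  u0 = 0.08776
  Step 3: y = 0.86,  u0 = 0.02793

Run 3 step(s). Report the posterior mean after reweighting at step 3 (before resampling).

post_mean = 0.0526

step 1: w=[0.0009, 0.0027, 0.0073, 0.3242, 0.3005, 0.1622, 0.1095, 0.0729, 0.0118, 0.0081, 0.0000]  mean=0.2442  Neff=4.1797  idx=[3, 3, 3, 3, 4, 4, 4, 5, 5, 6, 7]
step 2: w=[0.1557, 0.1557, 0.1557, 0.1557, 0.1079, 0.1079, 0.1079, 0.0202, 0.0202, 0.0090, 0.0042]  mean=-0.1006  Neff=7.5309  idx=[0, 1, 1, 2, 2, 3, 4, 4, 5, 6, 10]
step 3: w=[0.0798, 0.0798, 0.0798, 0.0798, 0.0798, 0.0798, 0.0971, 0.0971, 0.0971, 0.0971, 0.1326]  mean=0.0526  Neff=10.6912  idx=[0, 1, 2, 3, 4, 6, 6, 7, 8, 9, 10]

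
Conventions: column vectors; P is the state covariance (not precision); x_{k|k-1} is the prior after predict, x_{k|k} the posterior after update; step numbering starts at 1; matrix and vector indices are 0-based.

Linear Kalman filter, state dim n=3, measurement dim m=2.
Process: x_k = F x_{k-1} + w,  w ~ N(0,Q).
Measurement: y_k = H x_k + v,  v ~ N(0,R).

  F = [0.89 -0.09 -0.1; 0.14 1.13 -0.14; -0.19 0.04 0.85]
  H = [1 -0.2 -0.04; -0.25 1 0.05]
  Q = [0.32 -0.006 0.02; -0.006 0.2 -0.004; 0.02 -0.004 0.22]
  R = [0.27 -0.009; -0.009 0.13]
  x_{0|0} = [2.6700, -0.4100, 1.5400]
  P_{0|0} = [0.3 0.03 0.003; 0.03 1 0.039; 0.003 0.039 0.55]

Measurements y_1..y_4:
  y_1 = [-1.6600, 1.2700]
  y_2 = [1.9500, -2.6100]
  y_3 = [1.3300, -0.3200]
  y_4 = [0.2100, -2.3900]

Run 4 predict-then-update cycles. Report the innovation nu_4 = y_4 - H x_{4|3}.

step 1: x^-=[2.2592, -0.3051, 0.7853]  P^-=[0.5666 -0.0372 -0.0803; -0.0372 1.4906 -0.0008; -0.0803 -0.0008 0.6310]  S=[0.9185 -0.4938; -0.4938 1.6781]  K=[0.6770 0.0903; 0.1373 0.9342; -0.1170 -0.0041]  nu=[-3.9488, 2.1006]  x^+=[-0.2245, 1.1153, 1.2385]  P^+=[0.1923 0.0544 -0.0136; 0.0544 0.1355 -0.0338; -0.0136 -0.0338 0.6189]
step 2: x^-=[-0.4240, 1.0554, 1.1400]  P^-=[0.4727 0.0721 -0.0705; 0.0721 0.4174 -0.1223; -0.0705 -0.1223 0.6756]  S=[0.7353 -0.1344; -0.1344 0.5321]  K=[0.6396 0.0684; 0.1324 0.7725; -0.1297 -0.1660]  nu=[2.6307, -3.8284]  x^+=[0.9968, -1.5536, 1.4340]  P^+=[0.1812 0.0494 -0.0189; 0.0494 0.1145 -0.0579; -0.0189 -0.0579 0.6543]
step 3: x^-=[0.8835, -1.8168, 0.9674]  P^-=[0.4654 0.0716 -0.0741; 0.0716 0.3972 -0.1498; -0.0741 -0.1498 0.7009]  S=[0.7273 -0.1280; -0.1280 0.5091]  K=[0.6357 0.0646; 0.1318 0.7634; -0.1386 -0.2239]  nu=[0.1218, 1.6693]  x^+=[1.0687, -0.5263, 0.5767]  P^+=[0.1799 0.0488 -0.0220; 0.0488 0.1136 -0.0668; -0.0220 -0.0668 0.6693]
step 4: x^-=[0.9409, -0.5259, 0.2661]  P^-=[0.4650 0.0724 -0.0768; 0.0724 0.3991 -0.1605; -0.0768 -0.1605 0.7121]  S=[0.7267 -0.1271; -0.1271 0.5096]  K=[0.6355 0.0649; 0.1324 0.7649; -0.1433 -0.2431]  nu=[-0.8254, -1.6422]  x^+=[0.3098, -1.8912, 0.7836]  P^+=[0.1798 0.0488 -0.0235; 0.0488 0.1140 -0.0700; -0.0235 -0.0700 0.6759]

innov = [-0.8254, -1.6422]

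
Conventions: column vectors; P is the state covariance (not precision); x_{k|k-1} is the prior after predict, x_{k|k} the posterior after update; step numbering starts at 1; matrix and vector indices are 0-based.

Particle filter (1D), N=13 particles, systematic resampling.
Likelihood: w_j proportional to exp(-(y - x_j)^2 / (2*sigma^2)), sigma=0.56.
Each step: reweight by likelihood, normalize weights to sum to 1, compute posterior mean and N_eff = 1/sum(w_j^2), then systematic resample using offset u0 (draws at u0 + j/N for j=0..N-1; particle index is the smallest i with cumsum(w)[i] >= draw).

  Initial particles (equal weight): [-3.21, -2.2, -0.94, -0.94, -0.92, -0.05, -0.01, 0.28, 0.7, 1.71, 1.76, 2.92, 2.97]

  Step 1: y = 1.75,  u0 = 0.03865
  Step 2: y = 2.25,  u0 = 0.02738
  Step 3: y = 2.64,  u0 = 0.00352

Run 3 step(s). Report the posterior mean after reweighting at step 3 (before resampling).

post_mean = 1.9889

step 1: w=[0.0000, 0.0000, 0.0000, 0.0000, 0.0000, 0.0024, 0.0030, 0.0132, 0.0712, 0.4121, 0.4131, 0.0466, 0.0385]  mean=1.7355  Neff=2.8623  idx=[8, 9, 9, 9, 9, 9, 9, 10, 10, 10, 10, 10, 12]
step 2: w=[0.0028, 0.0822, 0.0822, 0.0822, 0.0822, 0.0822, 0.0822, 0.0893, 0.0893, 0.0893, 0.0893, 0.0893, 0.0573]  mean=1.8016  Neff=11.9431  idx=[1, 2, 3, 4, 5, 5, 6, 7, 8, 9, 10, 11, 12]
step 3: w=[0.0621, 0.0621, 0.0621, 0.0621, 0.0621, 0.0621, 0.0621, 0.0717, 0.0717, 0.0717, 0.0717, 0.0717, 0.2071]  mean=1.9889  Neff=10.4641  idx=[0, 1, 2, 3, 5, 6, 7, 8, 9, 10, 11, 12, 12]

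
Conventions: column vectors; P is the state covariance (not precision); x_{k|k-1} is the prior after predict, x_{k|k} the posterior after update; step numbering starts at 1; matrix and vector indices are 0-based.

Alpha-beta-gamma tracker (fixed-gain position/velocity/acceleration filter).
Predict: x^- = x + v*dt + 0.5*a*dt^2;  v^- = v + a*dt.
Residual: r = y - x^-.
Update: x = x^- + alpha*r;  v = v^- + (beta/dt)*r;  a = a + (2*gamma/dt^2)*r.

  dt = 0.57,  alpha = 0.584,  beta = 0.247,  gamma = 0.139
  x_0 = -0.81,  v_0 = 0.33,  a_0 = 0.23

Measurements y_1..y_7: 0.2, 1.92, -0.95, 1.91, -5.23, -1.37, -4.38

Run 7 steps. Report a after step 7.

step 1: x_pred=-0.5845  r=0.7845  x^+=-0.1264  v^+=0.8011  a^+=0.9013
step 2: x_pred=0.4767  r=1.4433  x^+=1.3196  v^+=1.9402  a^+=2.1363
step 3: x_pred=2.7725  r=-3.7225  x^+=0.5986  v^+=1.5448  a^+=-1.0489
step 4: x_pred=1.3087  r=0.6013  x^+=1.6599  v^+=1.2075  a^+=-0.5344
step 5: x_pred=2.2613  r=-7.4913  x^+=-2.1136  v^+=-2.3434  a^+=-6.9444
step 6: x_pred=-4.5774  r=3.2074  x^+=-2.7043  v^+=-4.9118  a^+=-4.1999
step 7: x_pred=-6.1863  r=1.8063  x^+=-5.1314  v^+=-6.5230  a^+=-2.6544

a_post = -2.6544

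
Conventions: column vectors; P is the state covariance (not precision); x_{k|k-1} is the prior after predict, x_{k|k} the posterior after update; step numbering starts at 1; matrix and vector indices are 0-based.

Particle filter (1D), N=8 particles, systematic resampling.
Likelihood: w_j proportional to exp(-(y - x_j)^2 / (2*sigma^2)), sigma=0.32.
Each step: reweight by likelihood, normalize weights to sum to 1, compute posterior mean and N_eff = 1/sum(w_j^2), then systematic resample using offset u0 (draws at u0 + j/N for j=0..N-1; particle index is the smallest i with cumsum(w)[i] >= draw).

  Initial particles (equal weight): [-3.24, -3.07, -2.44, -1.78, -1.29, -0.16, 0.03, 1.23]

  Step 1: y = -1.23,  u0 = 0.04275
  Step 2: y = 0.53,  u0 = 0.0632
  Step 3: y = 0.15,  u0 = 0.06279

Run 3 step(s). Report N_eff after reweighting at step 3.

N_eff = 8.0000

step 1: w=[0.0000, 0.0000, 0.0006, 0.1878, 0.8081, 0.0031, 0.0004, 0.0000]  mean=-1.3788  Neff=1.4527  idx=[3, 3, 4, 4, 4, 4, 4, 4]
step 2: w=[0.0000, 0.0000, 0.1667, 0.1667, 0.1667, 0.1667, 0.1667, 0.1667]  mean=-1.2900  Neff=6.0002  idx=[2, 3, 3, 4, 5, 6, 6, 7]
step 3: w=[0.1250, 0.1250, 0.1250, 0.1250, 0.1250, 0.1250, 0.1250, 0.1250]  mean=-1.2900  Neff=8.0000  idx=[0, 1, 2, 3, 4, 5, 6, 7]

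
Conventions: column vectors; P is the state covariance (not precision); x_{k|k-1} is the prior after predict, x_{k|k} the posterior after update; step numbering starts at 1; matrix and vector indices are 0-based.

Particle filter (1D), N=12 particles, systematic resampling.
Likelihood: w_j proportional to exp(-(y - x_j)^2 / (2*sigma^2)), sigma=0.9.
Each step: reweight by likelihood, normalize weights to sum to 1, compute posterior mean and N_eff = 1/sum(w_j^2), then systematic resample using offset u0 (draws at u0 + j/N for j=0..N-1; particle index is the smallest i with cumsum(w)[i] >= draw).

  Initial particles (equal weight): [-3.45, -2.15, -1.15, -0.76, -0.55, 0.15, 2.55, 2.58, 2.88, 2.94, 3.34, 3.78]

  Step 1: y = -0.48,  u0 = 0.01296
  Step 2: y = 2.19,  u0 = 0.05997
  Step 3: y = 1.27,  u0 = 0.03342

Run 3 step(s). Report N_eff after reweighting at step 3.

N_eff = 10.3095

step 1: w=[0.0012, 0.0486, 0.2059, 0.2588, 0.2708, 0.2126, 0.0009, 0.0008, 0.0003, 0.0002, 0.0000, 0.0000]  mean=-0.6529  Neff=4.3437  idx=[1, 2, 2, 3, 3, 3, 3, 4, 4, 4, 5, 5]
step 2: w=[0.0000, 0.0050, 0.0050, 0.0229, 0.0229, 0.0229, 0.0229, 0.0478, 0.0478, 0.0478, 0.3774, 0.3774]  mean=-0.0469  Neff=3.4025  idx=[5, 7, 9, 10, 10, 10, 10, 11, 11, 11, 11, 11]
step 3: w=[0.0175, 0.0288, 0.0288, 0.1028, 0.1028, 0.1028, 0.1028, 0.1028, 0.1028, 0.1028, 0.1028, 0.1028]  mean=0.0937  Neff=10.3095  idx=[1, 3, 4, 5, 5, 6, 7, 8, 9, 9, 10, 11]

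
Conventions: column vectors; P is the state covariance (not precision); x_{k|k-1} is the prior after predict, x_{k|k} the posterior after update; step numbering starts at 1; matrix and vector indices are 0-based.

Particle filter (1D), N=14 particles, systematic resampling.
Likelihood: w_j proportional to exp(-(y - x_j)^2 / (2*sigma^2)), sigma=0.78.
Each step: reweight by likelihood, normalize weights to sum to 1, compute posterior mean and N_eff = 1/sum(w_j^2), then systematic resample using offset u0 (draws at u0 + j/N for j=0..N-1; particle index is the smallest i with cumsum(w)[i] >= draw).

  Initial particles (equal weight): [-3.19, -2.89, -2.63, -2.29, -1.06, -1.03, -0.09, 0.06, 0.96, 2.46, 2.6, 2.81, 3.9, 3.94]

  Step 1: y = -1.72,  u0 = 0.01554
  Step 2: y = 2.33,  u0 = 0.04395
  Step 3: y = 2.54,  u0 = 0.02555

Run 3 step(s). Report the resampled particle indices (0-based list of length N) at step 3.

resampled_idx = [1, 2, 3, 4, 5, 5, 6, 7, 8, 9, 10, 11, 12, 13]

step 1: w=[0.0508, 0.0975, 0.1520, 0.2299, 0.2099, 0.2030, 0.0338, 0.0222, 0.0008, 0.0000, 0.0000, 0.0000, 0.0000, 0.0000]  mean=-1.8027  Neff=5.7157  idx=[0, 1, 2, 2, 3, 3, 3, 3, 4, 4, 4, 5, 5, 6]
step 2: w=[0.0000, 0.0000, 0.0000, 0.0000, 0.0000, 0.0000, 0.0000, 0.0000, 0.0093, 0.0093, 0.0093, 0.0109, 0.0109, 0.9504]  mean=-0.1375  Neff=1.1066  idx=[12, 13, 13, 13, 13, 13, 13, 13, 13, 13, 13, 13, 13, 13]
step 3: w=[0.0006, 0.0769, 0.0769, 0.0769, 0.0769, 0.0769, 0.0769, 0.0769, 0.0769, 0.0769, 0.0769, 0.0769, 0.0769, 0.0769]  mean=-0.0906  Neff=13.0166  idx=[1, 2, 3, 4, 5, 5, 6, 7, 8, 9, 10, 11, 12, 13]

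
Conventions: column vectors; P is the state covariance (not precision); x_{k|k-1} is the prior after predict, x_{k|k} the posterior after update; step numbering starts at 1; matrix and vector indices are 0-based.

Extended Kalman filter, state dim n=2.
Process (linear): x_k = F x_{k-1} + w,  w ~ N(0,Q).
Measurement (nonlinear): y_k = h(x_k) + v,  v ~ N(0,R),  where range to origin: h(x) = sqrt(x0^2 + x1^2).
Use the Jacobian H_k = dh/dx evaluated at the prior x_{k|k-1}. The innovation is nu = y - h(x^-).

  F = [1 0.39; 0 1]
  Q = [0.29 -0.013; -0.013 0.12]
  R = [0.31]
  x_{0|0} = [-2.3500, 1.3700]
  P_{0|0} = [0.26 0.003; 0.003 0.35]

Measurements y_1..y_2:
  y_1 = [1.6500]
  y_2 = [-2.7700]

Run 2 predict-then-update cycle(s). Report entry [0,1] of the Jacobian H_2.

H_jac[0,1] = 0.7729

step 1: x^-=[-1.8157, 1.3700]  P^-=[0.6056 0.1265; 0.1265 0.4700]  H_jac=[-0.7983 0.6023]  S=[0.7447]  K=[-0.5468; 0.2445]  nu=[-0.6246]  x^+=[-1.4742, 1.2173]  P^+=[0.3829 0.2261; 0.2261 0.4255]
step 2: x^-=[-0.9995, 1.2173]  P^-=[0.9140 0.3790; 0.3790 0.5455]  H_jac=[-0.6346 0.7729]  S=[0.6321]  K=[-0.4541; 0.2865]  nu=[-4.3450]  x^+=[0.9737, -0.0274]  P^+=[0.7836 0.4612; 0.4612 0.4936]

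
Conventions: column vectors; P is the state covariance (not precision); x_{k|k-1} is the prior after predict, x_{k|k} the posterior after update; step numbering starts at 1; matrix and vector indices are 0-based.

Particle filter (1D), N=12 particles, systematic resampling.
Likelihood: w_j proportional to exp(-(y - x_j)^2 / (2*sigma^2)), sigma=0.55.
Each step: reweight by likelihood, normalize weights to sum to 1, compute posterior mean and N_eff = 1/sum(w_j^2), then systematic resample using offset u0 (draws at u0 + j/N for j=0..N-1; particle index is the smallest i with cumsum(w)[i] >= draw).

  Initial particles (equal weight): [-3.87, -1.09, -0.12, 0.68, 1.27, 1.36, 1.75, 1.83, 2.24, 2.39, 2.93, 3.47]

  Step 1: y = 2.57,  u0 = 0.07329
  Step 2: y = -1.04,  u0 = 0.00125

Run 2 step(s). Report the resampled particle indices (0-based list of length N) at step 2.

resampled_idx = [0, 0, 0, 0, 0, 0, 0, 0, 1, 1, 1, 1]

step 1: w=[0.0000, 0.0000, 0.0000, 0.0007, 0.0164, 0.0238, 0.0880, 0.1082, 0.2234, 0.2535, 0.2159, 0.0701]  mean=2.3878  Neff=5.3768  idx=[6, 7, 8, 8, 8, 9, 9, 9, 10, 10, 10, 11]
step 2: w=[0.6670, 0.3156, 0.0049, 0.0049, 0.0049, 0.0009, 0.0009, 0.0009, 0.0000, 0.0000, 0.0000, 0.0000]  mean=1.7842  Neff=1.8364  idx=[0, 0, 0, 0, 0, 0, 0, 0, 1, 1, 1, 1]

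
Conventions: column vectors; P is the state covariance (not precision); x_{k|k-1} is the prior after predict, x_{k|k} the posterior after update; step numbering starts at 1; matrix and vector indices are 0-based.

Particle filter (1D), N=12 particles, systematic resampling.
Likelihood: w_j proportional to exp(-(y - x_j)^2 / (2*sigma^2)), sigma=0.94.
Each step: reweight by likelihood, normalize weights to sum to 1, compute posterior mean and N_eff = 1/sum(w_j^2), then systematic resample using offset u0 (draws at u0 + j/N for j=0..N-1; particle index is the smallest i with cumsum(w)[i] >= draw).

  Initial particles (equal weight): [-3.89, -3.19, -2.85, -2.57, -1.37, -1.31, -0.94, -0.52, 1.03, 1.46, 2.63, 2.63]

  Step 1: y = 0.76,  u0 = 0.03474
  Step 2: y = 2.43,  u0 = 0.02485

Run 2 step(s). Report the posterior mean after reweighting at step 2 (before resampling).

post_mean = 1.5544

step 1: w=[0.0000, 0.0001, 0.0002, 0.0007, 0.0279, 0.0322, 0.0708, 0.1438, 0.3486, 0.2753, 0.0502, 0.0502]  mean=0.8011  Neff=4.3497  idx=[5, 6, 7, 8, 8, 8, 8, 8, 9, 9, 9, 11]
step 2: w=[0.0001, 0.0004, 0.0017, 0.0750, 0.0750, 0.0750, 0.0750, 0.0750, 0.1335, 0.1335, 0.1335, 0.2223]  mean=1.5544  Neff=7.6316  idx=[3, 4, 5, 6, 7, 8, 9, 9, 10, 10, 11, 11]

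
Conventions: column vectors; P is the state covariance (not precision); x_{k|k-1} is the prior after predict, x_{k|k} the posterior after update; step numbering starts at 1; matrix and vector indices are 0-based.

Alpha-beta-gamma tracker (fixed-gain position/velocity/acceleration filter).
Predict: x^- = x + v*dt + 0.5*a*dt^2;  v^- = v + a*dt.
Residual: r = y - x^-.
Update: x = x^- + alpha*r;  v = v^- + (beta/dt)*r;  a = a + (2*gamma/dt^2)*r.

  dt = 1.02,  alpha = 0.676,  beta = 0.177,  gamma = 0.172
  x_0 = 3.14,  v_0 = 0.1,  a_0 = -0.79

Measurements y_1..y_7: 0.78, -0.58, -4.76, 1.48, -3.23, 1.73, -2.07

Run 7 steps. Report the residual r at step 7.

step 1: x_pred=2.8310  r=-2.0510  x^+=1.4445  v^+=-1.0617  a^+=-1.4682
step 2: x_pred=-0.4022  r=-0.1778  x^+=-0.5224  v^+=-2.5901  a^+=-1.5270
step 3: x_pred=-3.9586  r=-0.8014  x^+=-4.5003  v^+=-4.2867  a^+=-1.7919
step 4: x_pred=-9.8049  r=11.2849  x^+=-2.1763  v^+=-4.1562  a^+=1.9393
step 5: x_pred=-5.4068  r=2.1768  x^+=-3.9353  v^+=-1.8003  a^+=2.6591
step 6: x_pred=-4.3884  r=6.1184  x^+=-0.2524  v^+=1.9736  a^+=4.6821
step 7: x_pred=4.1964  r=-6.2664  x^+=-0.0397  v^+=5.6619  a^+=2.6101

resid = -6.2664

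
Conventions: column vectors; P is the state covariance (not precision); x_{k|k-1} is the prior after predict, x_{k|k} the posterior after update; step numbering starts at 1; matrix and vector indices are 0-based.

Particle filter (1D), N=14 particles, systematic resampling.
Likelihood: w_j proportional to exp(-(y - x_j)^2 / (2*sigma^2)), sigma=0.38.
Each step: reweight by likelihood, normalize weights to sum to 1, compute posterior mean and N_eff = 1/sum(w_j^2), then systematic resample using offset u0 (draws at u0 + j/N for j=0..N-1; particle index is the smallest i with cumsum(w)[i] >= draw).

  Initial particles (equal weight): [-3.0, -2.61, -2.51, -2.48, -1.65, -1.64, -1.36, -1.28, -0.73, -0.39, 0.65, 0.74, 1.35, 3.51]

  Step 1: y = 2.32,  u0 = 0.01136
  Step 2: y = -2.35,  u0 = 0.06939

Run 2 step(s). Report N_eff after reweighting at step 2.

step 1: w=[0.0000, 0.0000, 0.0000, 0.0000, 0.0000, 0.0000, 0.0000, 0.0000, 0.0000, 0.0000, 0.0014, 0.0038, 0.8339, 0.1609]  mean=1.6942  Neff=1.3864  idx=[12, 12, 12, 12, 12, 12, 12, 12, 12, 12, 12, 12, 13, 13]
step 2: w=[0.0833, 0.0833, 0.0833, 0.0833, 0.0833, 0.0833, 0.0833, 0.0833, 0.0833, 0.0833, 0.0833, 0.0833, 0.0000, 0.0000]  mean=1.3500  Neff=12.0000  idx=[0, 1, 2, 3, 4, 5, 5, 6, 7, 8, 9, 10, 11, 11]

N_eff = 12.0000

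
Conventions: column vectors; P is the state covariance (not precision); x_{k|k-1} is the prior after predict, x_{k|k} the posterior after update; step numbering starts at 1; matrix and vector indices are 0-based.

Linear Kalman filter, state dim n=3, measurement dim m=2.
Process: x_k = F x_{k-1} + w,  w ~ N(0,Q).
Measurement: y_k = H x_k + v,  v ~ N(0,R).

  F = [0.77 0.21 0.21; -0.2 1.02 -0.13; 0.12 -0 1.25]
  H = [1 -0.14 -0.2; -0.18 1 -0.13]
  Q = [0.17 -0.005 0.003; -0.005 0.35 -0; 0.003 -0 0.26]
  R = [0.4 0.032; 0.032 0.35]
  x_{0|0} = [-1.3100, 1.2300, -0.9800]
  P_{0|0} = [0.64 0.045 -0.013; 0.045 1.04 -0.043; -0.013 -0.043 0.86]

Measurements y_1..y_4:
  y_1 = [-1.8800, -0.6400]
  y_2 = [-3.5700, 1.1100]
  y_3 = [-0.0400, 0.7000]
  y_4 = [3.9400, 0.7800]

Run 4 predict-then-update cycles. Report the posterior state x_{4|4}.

step 1: x^-=[-0.9562, 1.6440, -1.3822]  P^-=[0.6398 0.1230 0.2649; 0.1230 1.4645 -0.2010; 0.2649 -0.2010 1.6091]  S=[0.9812 -0.1086; -0.1086 1.8828]  K=[0.5827 0.0195; 0.0440 0.7825; -0.0566 -0.2464]  nu=[-0.9701, -2.6358]  x^+=[-1.5728, -0.4612, -0.6777]  P^+=[0.3084 0.1188 0.2906; 0.1188 0.3173 0.1585; 0.2906 0.1585 1.4946]
step 2: x^-=[-1.4502, -0.0677, -1.0359]  P^-=[0.5791 0.0513 0.7555; 0.0513 0.6423 -0.1108; 0.7555 -0.1108 2.6869]  S=[0.7765 -0.0906; -0.0906 1.1022]  K=[0.5311 -0.0935; 0.0478 0.5914; 0.2400 -0.5211]  nu=[-2.3364, 0.7820]  x^+=[-2.7643, 0.2831, -2.0042]  P^+=[0.3415 0.1206 0.5757; 0.1206 0.2602 0.2306; 0.5757 0.2306 2.3203]
step 3: x^-=[-2.4899, 1.1022, -2.8369]  P^-=[0.7318 -0.0143 1.2758; -0.0143 0.5932 -0.2294; 1.2758 -0.2294 4.0631]  S=[0.7867 -0.1700; -0.1700 1.1600]  K=[0.5682 -0.1856; 0.0528 0.5470; 0.4602 -0.7836]  nu=[2.0368, -1.2192]  x^+=[-1.1063, 0.5428, -0.9442]  P^+=[0.4019 0.1310 0.8111; 0.1310 0.2537 0.2845; 0.8111 0.2845 3.0615]
step 4: x^-=[-0.9361, 0.8977, -1.3129]  P^-=[0.8843 -0.0608 1.7229; -0.0608 0.5950 -0.3439; 1.7229 -0.3439 5.2927]  S=[0.8163 -0.2347; -0.2347 1.2551]  K=[0.6023 -0.2411; 0.0600 0.5297; 0.5976 -0.9575]  nu=[4.7392, -0.4569]  x^+=[2.0285, 0.9398, 1.9567]  P^+=[0.4470 0.1415 0.9702; 0.1415 0.2549 0.3243; 0.9702 0.3243 3.5818]

x_post = [2.0285, 0.9398, 1.9567]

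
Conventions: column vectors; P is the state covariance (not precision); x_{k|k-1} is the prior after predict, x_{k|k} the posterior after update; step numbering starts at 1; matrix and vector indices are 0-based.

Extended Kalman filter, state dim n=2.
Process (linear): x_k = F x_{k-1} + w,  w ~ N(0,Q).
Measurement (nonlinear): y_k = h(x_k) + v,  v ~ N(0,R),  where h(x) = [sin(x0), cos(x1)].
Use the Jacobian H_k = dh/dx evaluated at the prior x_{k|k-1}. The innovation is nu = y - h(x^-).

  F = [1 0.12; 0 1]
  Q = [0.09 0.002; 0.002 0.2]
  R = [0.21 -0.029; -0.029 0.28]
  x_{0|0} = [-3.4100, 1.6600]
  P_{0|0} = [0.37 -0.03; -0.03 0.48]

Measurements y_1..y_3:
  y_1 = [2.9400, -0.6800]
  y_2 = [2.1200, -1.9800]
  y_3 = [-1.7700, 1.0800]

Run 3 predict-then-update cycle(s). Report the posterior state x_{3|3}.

step 1: x^-=[-3.2108, 1.6600]  P^-=[0.4597 0.0296; 0.0296 0.6800]  H_jac=[-0.9976 0.0000; 0.0000 -0.9960]  S=[0.6675 0.0004; 0.0004 0.9546]  K=[-0.6870 -0.0306; -0.0438 -0.7095]  nu=[2.8708, -0.5909]  x^+=[-5.1651, 1.9535]  P^+=[0.1437 -0.0114; -0.0114 0.1982]
step 2: x^-=[-4.9307, 1.9535]  P^-=[0.2338 0.0144; 0.0144 0.3982]  H_jac=[0.2165 0.0000; 0.0000 -0.9277]  S=[0.2210 -0.0319; -0.0319 0.6226]  K=[0.2278 -0.0098; -0.0721 -0.5969]  nu=[1.1437, -1.6066]  x^+=[-4.6545, 2.8301]  P^+=[0.2222 0.0101; 0.0101 0.1779]
step 3: x^-=[-4.3149, 2.8301]  P^-=[0.3172 0.0334; 0.0334 0.3779]  H_jac=[-0.3871 0.0000; 0.0000 -0.3065]  S=[0.2575 -0.0250; -0.0250 0.3155]  K=[-0.4836 -0.0708; -0.0866 -0.3740]  nu=[-2.6920, 2.0319]  x^+=[-3.1568, 2.3032]  P^+=[0.2571 0.0190; 0.0190 0.3335]

x_post = [-3.1568, 2.3032]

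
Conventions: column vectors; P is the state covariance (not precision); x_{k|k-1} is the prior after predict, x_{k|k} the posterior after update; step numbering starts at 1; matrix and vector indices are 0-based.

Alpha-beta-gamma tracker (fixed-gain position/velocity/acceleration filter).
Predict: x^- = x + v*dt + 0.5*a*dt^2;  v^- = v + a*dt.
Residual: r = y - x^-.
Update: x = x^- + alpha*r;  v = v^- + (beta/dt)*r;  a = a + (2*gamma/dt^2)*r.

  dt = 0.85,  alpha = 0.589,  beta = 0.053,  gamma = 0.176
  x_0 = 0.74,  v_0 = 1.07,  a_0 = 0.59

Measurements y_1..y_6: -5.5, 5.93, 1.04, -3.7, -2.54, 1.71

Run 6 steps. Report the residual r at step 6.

step 1: x_pred=1.8626  r=-7.3626  x^+=-2.4740  v^+=1.1124  a^+=-2.9971
step 2: x_pred=-2.6111  r=8.5411  x^+=2.4196  v^+=-0.9025  a^+=1.1641
step 3: x_pred=2.0730  r=-1.0330  x^+=1.4646  v^+=0.0226  a^+=0.6609
step 4: x_pred=1.7225  r=-5.4225  x^+=-1.4714  v^+=0.2462  a^+=-1.9810
step 5: x_pred=-1.9777  r=-0.5623  x^+=-2.3089  v^+=-1.4727  a^+=-2.2549
step 6: x_pred=-4.3753  r=6.0853  x^+=-0.7910  v^+=-3.0099  a^+=0.7098

resid = 6.0853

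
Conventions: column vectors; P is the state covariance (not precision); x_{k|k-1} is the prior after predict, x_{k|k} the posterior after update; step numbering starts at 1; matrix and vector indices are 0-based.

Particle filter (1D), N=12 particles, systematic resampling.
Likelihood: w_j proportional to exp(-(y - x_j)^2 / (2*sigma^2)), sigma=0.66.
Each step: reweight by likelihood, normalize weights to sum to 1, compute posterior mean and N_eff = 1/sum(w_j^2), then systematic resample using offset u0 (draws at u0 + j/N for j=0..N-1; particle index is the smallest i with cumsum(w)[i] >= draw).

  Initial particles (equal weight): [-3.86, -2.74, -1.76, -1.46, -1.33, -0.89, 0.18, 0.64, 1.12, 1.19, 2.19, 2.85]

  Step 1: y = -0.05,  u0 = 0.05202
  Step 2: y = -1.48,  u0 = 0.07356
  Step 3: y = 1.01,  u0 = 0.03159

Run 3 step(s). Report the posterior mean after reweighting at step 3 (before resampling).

step 1: w=[0.0000, 0.0001, 0.0132, 0.0387, 0.0578, 0.1687, 0.3569, 0.2196, 0.0788, 0.0649, 0.0012, 0.0000]  mean=0.0658  Neff=4.5558  idx=[3, 5, 5, 6, 6, 6, 6, 6, 7, 7, 8, 9]
step 2: w=[0.3898, 0.2615, 0.2615, 0.0165, 0.0165, 0.0165, 0.0165, 0.0165, 0.0022, 0.0022, 0.0002, 0.0001]  mean=-1.0165  Neff=3.4476  idx=[0, 0, 0, 0, 1, 1, 1, 2, 2, 2, 2, 7]
step 3: w=[0.0016, 0.0016, 0.0016, 0.0016, 0.0279, 0.0279, 0.0279, 0.0279, 0.0279, 0.0279, 0.0279, 0.7982]  mean=-0.0396  Neff=1.5564  idx=[4, 7, 10, 11, 11, 11, 11, 11, 11, 11, 11, 11]

post_mean = -0.0396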